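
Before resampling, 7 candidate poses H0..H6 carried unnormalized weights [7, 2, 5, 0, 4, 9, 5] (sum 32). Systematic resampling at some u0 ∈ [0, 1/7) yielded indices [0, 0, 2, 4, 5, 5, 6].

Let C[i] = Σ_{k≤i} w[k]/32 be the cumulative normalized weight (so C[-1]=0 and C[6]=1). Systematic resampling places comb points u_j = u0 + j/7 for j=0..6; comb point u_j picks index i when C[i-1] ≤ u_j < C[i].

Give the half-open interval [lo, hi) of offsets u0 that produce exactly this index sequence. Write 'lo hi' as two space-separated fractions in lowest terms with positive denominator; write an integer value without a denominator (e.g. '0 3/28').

C = [7/32, 9/32, 7/16, 7/16, 9/16, 27/32, 1]
j=0 picked index 0: u0 ∈ [0, 7/32)
j=1 picked index 0: u0 ∈ [-1/7, 17/224)
j=2 picked index 2: u0 ∈ [-1/224, 17/112)
j=3 picked index 4: u0 ∈ [1/112, 15/112)
j=4 picked index 5: u0 ∈ [-1/112, 61/224)
j=5 picked index 5: u0 ∈ [-17/112, 29/224)
j=6 picked index 6: u0 ∈ [-3/224, 1/7)
intersection: [1/112, 17/224)

1/112 17/224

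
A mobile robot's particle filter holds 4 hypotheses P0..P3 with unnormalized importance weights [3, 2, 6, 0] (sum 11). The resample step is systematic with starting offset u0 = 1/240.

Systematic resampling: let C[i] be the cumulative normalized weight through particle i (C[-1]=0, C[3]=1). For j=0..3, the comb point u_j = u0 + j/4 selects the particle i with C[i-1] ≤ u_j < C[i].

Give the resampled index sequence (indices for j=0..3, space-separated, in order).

C = [3/11, 5/11, 1, 1]
j=0: u_0=1/240 ∈ [0, 3/11) → index 0
j=1: u_1=61/240 ∈ [0, 3/11) → index 0
j=2: u_2=121/240 ∈ [5/11, 1) → index 2
j=3: u_3=181/240 ∈ [5/11, 1) → index 2

0 0 2 2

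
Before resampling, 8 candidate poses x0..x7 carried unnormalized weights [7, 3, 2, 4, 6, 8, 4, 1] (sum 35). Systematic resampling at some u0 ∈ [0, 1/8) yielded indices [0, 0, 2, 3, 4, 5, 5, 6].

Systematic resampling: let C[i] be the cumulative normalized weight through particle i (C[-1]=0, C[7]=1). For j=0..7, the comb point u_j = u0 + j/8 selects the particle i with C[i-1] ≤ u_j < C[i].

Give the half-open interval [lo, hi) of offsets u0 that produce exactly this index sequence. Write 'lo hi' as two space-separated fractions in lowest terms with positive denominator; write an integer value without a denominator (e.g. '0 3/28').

1/28 3/40

C = [1/5, 2/7, 12/35, 16/35, 22/35, 6/7, 34/35, 1]
j=0 picked index 0: u0 ∈ [0, 1/5)
j=1 picked index 0: u0 ∈ [-1/8, 3/40)
j=2 picked index 2: u0 ∈ [1/28, 13/140)
j=3 picked index 3: u0 ∈ [-9/280, 23/280)
j=4 picked index 4: u0 ∈ [-3/70, 9/70)
j=5 picked index 5: u0 ∈ [1/280, 13/56)
j=6 picked index 5: u0 ∈ [-17/140, 3/28)
j=7 picked index 6: u0 ∈ [-1/56, 27/280)
intersection: [1/28, 3/40)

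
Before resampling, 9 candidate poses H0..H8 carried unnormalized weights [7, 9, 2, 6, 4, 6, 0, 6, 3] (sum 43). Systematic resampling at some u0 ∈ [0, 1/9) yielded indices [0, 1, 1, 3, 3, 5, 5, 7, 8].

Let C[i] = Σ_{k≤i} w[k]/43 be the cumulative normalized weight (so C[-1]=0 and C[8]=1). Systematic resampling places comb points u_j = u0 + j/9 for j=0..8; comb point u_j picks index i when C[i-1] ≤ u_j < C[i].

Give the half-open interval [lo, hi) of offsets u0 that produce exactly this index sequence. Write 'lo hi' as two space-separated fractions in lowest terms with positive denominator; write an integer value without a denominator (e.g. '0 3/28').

37/387 1/9

C = [7/43, 16/43, 18/43, 24/43, 28/43, 34/43, 34/43, 40/43, 1]
j=0 picked index 0: u0 ∈ [0, 7/43)
j=1 picked index 1: u0 ∈ [20/387, 101/387)
j=2 picked index 1: u0 ∈ [-23/387, 58/387)
j=3 picked index 3: u0 ∈ [11/129, 29/129)
j=4 picked index 3: u0 ∈ [-10/387, 44/387)
j=5 picked index 5: u0 ∈ [37/387, 91/387)
j=6 picked index 5: u0 ∈ [-2/129, 16/129)
j=7 picked index 7: u0 ∈ [5/387, 59/387)
j=8 picked index 8: u0 ∈ [16/387, 1/9)
intersection: [37/387, 1/9)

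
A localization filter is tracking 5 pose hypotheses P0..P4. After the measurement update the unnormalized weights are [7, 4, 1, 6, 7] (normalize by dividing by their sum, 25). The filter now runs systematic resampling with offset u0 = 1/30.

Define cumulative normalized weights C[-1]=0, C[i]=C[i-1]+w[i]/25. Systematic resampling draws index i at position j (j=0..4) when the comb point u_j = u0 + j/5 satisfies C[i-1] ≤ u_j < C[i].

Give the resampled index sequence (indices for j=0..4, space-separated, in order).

C = [7/25, 11/25, 12/25, 18/25, 1]
j=0: u_0=1/30 ∈ [0, 7/25) → index 0
j=1: u_1=7/30 ∈ [0, 7/25) → index 0
j=2: u_2=13/30 ∈ [7/25, 11/25) → index 1
j=3: u_3=19/30 ∈ [12/25, 18/25) → index 3
j=4: u_4=5/6 ∈ [18/25, 1) → index 4

0 0 1 3 4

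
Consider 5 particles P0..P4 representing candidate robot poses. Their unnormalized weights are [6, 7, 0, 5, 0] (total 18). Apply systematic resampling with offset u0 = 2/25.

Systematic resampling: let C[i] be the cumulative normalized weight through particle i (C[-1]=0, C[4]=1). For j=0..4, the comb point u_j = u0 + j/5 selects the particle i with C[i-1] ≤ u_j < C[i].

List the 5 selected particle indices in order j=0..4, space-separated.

0 0 1 1 3

C = [1/3, 13/18, 13/18, 1, 1]
j=0: u_0=2/25 ∈ [0, 1/3) → index 0
j=1: u_1=7/25 ∈ [0, 1/3) → index 0
j=2: u_2=12/25 ∈ [1/3, 13/18) → index 1
j=3: u_3=17/25 ∈ [1/3, 13/18) → index 1
j=4: u_4=22/25 ∈ [13/18, 1) → index 3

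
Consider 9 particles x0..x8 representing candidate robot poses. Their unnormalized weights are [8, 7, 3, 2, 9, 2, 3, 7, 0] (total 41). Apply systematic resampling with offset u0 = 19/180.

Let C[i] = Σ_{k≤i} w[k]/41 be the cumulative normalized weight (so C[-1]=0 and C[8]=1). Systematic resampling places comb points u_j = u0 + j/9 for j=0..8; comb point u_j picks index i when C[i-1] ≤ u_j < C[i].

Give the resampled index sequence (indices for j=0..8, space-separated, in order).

0 1 1 2 4 4 6 7 7

C = [8/41, 15/41, 18/41, 20/41, 29/41, 31/41, 34/41, 1, 1]
j=0: u_0=19/180 ∈ [0, 8/41) → index 0
j=1: u_1=13/60 ∈ [8/41, 15/41) → index 1
j=2: u_2=59/180 ∈ [8/41, 15/41) → index 1
j=3: u_3=79/180 ∈ [15/41, 18/41) → index 2
j=4: u_4=11/20 ∈ [20/41, 29/41) → index 4
j=5: u_5=119/180 ∈ [20/41, 29/41) → index 4
j=6: u_6=139/180 ∈ [31/41, 34/41) → index 6
j=7: u_7=53/60 ∈ [34/41, 1) → index 7
j=8: u_8=179/180 ∈ [34/41, 1) → index 7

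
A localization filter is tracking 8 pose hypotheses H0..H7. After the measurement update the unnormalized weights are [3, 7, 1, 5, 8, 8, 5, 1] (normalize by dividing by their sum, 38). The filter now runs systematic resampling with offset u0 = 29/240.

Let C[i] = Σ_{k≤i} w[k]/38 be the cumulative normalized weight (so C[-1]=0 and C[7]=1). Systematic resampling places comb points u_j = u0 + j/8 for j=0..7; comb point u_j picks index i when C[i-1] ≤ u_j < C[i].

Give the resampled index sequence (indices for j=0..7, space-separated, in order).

C = [3/38, 5/19, 11/38, 8/19, 12/19, 16/19, 37/38, 1]
j=0: u_0=29/240 ∈ [3/38, 5/19) → index 1
j=1: u_1=59/240 ∈ [3/38, 5/19) → index 1
j=2: u_2=89/240 ∈ [11/38, 8/19) → index 3
j=3: u_3=119/240 ∈ [8/19, 12/19) → index 4
j=4: u_4=149/240 ∈ [8/19, 12/19) → index 4
j=5: u_5=179/240 ∈ [12/19, 16/19) → index 5
j=6: u_6=209/240 ∈ [16/19, 37/38) → index 6
j=7: u_7=239/240 ∈ [37/38, 1) → index 7

1 1 3 4 4 5 6 7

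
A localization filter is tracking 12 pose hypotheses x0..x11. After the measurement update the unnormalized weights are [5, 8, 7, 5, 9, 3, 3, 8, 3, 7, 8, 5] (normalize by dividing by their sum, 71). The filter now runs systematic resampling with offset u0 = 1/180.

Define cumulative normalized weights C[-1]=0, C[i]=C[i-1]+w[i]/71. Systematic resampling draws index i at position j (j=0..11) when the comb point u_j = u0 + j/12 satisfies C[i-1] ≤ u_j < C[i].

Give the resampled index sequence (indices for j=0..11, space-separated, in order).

0 1 1 2 3 4 5 7 7 9 10 10

C = [5/71, 13/71, 20/71, 25/71, 34/71, 37/71, 40/71, 48/71, 51/71, 58/71, 66/71, 1]
j=0: u_0=1/180 ∈ [0, 5/71) → index 0
j=1: u_1=4/45 ∈ [5/71, 13/71) → index 1
j=2: u_2=31/180 ∈ [5/71, 13/71) → index 1
j=3: u_3=23/90 ∈ [13/71, 20/71) → index 2
j=4: u_4=61/180 ∈ [20/71, 25/71) → index 3
j=5: u_5=19/45 ∈ [25/71, 34/71) → index 4
j=6: u_6=91/180 ∈ [34/71, 37/71) → index 5
j=7: u_7=53/90 ∈ [40/71, 48/71) → index 7
j=8: u_8=121/180 ∈ [40/71, 48/71) → index 7
j=9: u_9=34/45 ∈ [51/71, 58/71) → index 9
j=10: u_10=151/180 ∈ [58/71, 66/71) → index 10
j=11: u_11=83/90 ∈ [58/71, 66/71) → index 10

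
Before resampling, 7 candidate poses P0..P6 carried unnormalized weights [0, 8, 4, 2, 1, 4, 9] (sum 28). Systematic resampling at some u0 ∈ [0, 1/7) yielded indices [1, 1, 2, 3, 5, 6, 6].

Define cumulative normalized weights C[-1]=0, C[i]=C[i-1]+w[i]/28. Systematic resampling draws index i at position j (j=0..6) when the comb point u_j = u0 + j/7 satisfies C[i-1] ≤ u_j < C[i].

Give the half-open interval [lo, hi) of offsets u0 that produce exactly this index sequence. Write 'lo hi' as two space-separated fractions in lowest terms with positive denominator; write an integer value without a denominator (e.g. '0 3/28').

0 1/14

C = [0, 2/7, 3/7, 1/2, 15/28, 19/28, 1]
j=0 picked index 1: u0 ∈ [0, 2/7)
j=1 picked index 1: u0 ∈ [-1/7, 1/7)
j=2 picked index 2: u0 ∈ [0, 1/7)
j=3 picked index 3: u0 ∈ [0, 1/14)
j=4 picked index 5: u0 ∈ [-1/28, 3/28)
j=5 picked index 6: u0 ∈ [-1/28, 2/7)
j=6 picked index 6: u0 ∈ [-5/28, 1/7)
intersection: [0, 1/14)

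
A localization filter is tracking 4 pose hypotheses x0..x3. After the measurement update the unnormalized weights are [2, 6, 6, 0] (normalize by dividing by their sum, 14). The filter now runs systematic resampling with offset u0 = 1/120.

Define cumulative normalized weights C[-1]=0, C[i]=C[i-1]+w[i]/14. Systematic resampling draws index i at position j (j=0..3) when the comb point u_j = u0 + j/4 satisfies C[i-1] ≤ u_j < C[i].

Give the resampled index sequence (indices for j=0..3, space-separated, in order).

C = [1/7, 4/7, 1, 1]
j=0: u_0=1/120 ∈ [0, 1/7) → index 0
j=1: u_1=31/120 ∈ [1/7, 4/7) → index 1
j=2: u_2=61/120 ∈ [1/7, 4/7) → index 1
j=3: u_3=91/120 ∈ [4/7, 1) → index 2

0 1 1 2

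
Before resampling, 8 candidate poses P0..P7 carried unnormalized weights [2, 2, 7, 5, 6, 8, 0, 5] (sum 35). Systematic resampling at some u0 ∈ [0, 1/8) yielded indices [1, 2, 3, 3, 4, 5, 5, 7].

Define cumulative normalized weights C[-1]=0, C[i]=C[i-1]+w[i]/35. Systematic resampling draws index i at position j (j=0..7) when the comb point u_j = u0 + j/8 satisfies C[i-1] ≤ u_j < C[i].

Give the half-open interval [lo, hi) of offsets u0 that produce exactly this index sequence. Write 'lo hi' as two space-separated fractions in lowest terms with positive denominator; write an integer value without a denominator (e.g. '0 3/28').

C = [2/35, 4/35, 11/35, 16/35, 22/35, 6/7, 6/7, 1]
j=0 picked index 1: u0 ∈ [2/35, 4/35)
j=1 picked index 2: u0 ∈ [-3/280, 53/280)
j=2 picked index 3: u0 ∈ [9/140, 29/140)
j=3 picked index 3: u0 ∈ [-17/280, 23/280)
j=4 picked index 4: u0 ∈ [-3/70, 9/70)
j=5 picked index 5: u0 ∈ [1/280, 13/56)
j=6 picked index 5: u0 ∈ [-17/140, 3/28)
j=7 picked index 7: u0 ∈ [-1/56, 1/8)
intersection: [9/140, 23/280)

9/140 23/280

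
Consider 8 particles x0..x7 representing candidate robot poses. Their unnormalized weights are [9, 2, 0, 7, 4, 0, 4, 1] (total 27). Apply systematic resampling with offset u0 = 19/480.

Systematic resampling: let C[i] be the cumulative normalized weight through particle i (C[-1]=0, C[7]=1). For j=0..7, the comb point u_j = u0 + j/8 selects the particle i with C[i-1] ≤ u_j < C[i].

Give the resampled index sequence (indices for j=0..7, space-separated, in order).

C = [1/3, 11/27, 11/27, 2/3, 22/27, 22/27, 26/27, 1]
j=0: u_0=19/480 ∈ [0, 1/3) → index 0
j=1: u_1=79/480 ∈ [0, 1/3) → index 0
j=2: u_2=139/480 ∈ [0, 1/3) → index 0
j=3: u_3=199/480 ∈ [11/27, 2/3) → index 3
j=4: u_4=259/480 ∈ [11/27, 2/3) → index 3
j=5: u_5=319/480 ∈ [11/27, 2/3) → index 3
j=6: u_6=379/480 ∈ [2/3, 22/27) → index 4
j=7: u_7=439/480 ∈ [22/27, 26/27) → index 6

0 0 0 3 3 3 4 6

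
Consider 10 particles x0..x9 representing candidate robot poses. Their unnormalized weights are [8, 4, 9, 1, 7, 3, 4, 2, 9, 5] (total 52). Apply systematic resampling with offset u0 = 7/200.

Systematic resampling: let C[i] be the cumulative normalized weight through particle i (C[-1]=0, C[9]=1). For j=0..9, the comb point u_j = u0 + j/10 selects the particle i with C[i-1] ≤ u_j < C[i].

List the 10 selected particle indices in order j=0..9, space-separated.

C = [2/13, 3/13, 21/52, 11/26, 29/52, 8/13, 9/13, 19/26, 47/52, 1]
j=0: u_0=7/200 ∈ [0, 2/13) → index 0
j=1: u_1=27/200 ∈ [0, 2/13) → index 0
j=2: u_2=47/200 ∈ [3/13, 21/52) → index 2
j=3: u_3=67/200 ∈ [3/13, 21/52) → index 2
j=4: u_4=87/200 ∈ [11/26, 29/52) → index 4
j=5: u_5=107/200 ∈ [11/26, 29/52) → index 4
j=6: u_6=127/200 ∈ [8/13, 9/13) → index 6
j=7: u_7=147/200 ∈ [19/26, 47/52) → index 8
j=8: u_8=167/200 ∈ [19/26, 47/52) → index 8
j=9: u_9=187/200 ∈ [47/52, 1) → index 9

0 0 2 2 4 4 6 8 8 9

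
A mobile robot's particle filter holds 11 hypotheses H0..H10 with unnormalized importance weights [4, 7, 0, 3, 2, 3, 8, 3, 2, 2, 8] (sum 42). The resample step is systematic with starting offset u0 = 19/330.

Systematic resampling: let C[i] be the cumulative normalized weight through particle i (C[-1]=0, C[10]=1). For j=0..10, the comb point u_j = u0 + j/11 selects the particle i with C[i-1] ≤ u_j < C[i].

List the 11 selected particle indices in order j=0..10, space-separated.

C = [2/21, 11/42, 11/42, 1/3, 8/21, 19/42, 9/14, 5/7, 16/21, 17/21, 1]
j=0: u_0=19/330 ∈ [0, 2/21) → index 0
j=1: u_1=49/330 ∈ [2/21, 11/42) → index 1
j=2: u_2=79/330 ∈ [2/21, 11/42) → index 1
j=3: u_3=109/330 ∈ [11/42, 1/3) → index 3
j=4: u_4=139/330 ∈ [8/21, 19/42) → index 5
j=5: u_5=169/330 ∈ [19/42, 9/14) → index 6
j=6: u_6=199/330 ∈ [19/42, 9/14) → index 6
j=7: u_7=229/330 ∈ [9/14, 5/7) → index 7
j=8: u_8=259/330 ∈ [16/21, 17/21) → index 9
j=9: u_9=289/330 ∈ [17/21, 1) → index 10
j=10: u_10=29/30 ∈ [17/21, 1) → index 10

0 1 1 3 5 6 6 7 9 10 10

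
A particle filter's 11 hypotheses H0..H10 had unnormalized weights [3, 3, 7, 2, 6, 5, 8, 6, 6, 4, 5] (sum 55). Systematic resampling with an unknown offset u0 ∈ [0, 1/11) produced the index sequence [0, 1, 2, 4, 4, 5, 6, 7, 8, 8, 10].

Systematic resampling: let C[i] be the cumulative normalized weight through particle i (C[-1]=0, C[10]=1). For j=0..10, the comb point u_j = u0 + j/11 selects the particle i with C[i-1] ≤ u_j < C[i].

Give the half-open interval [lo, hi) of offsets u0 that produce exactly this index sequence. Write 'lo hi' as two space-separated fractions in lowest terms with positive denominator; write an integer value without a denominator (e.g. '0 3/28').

C = [3/55, 6/55, 13/55, 3/11, 21/55, 26/55, 34/55, 8/11, 46/55, 10/11, 1]
j=0 picked index 0: u0 ∈ [0, 3/55)
j=1 picked index 1: u0 ∈ [-2/55, 1/55)
j=2 picked index 2: u0 ∈ [-4/55, 3/55)
j=3 picked index 4: u0 ∈ [0, 6/55)
j=4 picked index 4: u0 ∈ [-1/11, 1/55)
j=5 picked index 5: u0 ∈ [-4/55, 1/55)
j=6 picked index 6: u0 ∈ [-4/55, 4/55)
j=7 picked index 7: u0 ∈ [-1/55, 1/11)
j=8 picked index 8: u0 ∈ [0, 6/55)
j=9 picked index 8: u0 ∈ [-1/11, 1/55)
j=10 picked index 10: u0 ∈ [0, 1/11)
intersection: [0, 1/55)

0 1/55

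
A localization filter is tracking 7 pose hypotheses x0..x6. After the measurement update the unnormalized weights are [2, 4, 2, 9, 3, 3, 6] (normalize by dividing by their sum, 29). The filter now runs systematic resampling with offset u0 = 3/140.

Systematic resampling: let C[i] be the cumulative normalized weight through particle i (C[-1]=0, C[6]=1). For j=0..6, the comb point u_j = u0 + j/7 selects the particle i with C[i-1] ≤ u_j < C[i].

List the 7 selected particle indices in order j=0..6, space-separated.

0 1 3 3 4 5 6

C = [2/29, 6/29, 8/29, 17/29, 20/29, 23/29, 1]
j=0: u_0=3/140 ∈ [0, 2/29) → index 0
j=1: u_1=23/140 ∈ [2/29, 6/29) → index 1
j=2: u_2=43/140 ∈ [8/29, 17/29) → index 3
j=3: u_3=9/20 ∈ [8/29, 17/29) → index 3
j=4: u_4=83/140 ∈ [17/29, 20/29) → index 4
j=5: u_5=103/140 ∈ [20/29, 23/29) → index 5
j=6: u_6=123/140 ∈ [23/29, 1) → index 6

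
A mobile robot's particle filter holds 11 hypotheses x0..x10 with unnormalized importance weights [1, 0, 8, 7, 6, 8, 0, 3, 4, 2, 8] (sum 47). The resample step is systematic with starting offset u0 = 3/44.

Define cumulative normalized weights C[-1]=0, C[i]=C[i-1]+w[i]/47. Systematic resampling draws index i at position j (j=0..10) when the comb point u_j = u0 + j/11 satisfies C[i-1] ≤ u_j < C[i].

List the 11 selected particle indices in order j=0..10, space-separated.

C = [1/47, 1/47, 9/47, 16/47, 22/47, 30/47, 30/47, 33/47, 37/47, 39/47, 1]
j=0: u_0=3/44 ∈ [1/47, 9/47) → index 2
j=1: u_1=7/44 ∈ [1/47, 9/47) → index 2
j=2: u_2=1/4 ∈ [9/47, 16/47) → index 3
j=3: u_3=15/44 ∈ [16/47, 22/47) → index 4
j=4: u_4=19/44 ∈ [16/47, 22/47) → index 4
j=5: u_5=23/44 ∈ [22/47, 30/47) → index 5
j=6: u_6=27/44 ∈ [22/47, 30/47) → index 5
j=7: u_7=31/44 ∈ [33/47, 37/47) → index 8
j=8: u_8=35/44 ∈ [37/47, 39/47) → index 9
j=9: u_9=39/44 ∈ [39/47, 1) → index 10
j=10: u_10=43/44 ∈ [39/47, 1) → index 10

2 2 3 4 4 5 5 8 9 10 10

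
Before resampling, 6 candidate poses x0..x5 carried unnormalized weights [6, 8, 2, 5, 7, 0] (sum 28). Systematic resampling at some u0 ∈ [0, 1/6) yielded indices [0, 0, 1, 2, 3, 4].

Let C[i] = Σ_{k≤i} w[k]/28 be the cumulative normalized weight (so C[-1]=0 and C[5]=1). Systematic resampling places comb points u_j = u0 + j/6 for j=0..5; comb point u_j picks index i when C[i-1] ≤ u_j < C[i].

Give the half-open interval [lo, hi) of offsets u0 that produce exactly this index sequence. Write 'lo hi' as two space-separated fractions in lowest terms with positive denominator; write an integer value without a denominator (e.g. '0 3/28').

0 1/21

C = [3/14, 1/2, 4/7, 3/4, 1, 1]
j=0 picked index 0: u0 ∈ [0, 3/14)
j=1 picked index 0: u0 ∈ [-1/6, 1/21)
j=2 picked index 1: u0 ∈ [-5/42, 1/6)
j=3 picked index 2: u0 ∈ [0, 1/14)
j=4 picked index 3: u0 ∈ [-2/21, 1/12)
j=5 picked index 4: u0 ∈ [-1/12, 1/6)
intersection: [0, 1/21)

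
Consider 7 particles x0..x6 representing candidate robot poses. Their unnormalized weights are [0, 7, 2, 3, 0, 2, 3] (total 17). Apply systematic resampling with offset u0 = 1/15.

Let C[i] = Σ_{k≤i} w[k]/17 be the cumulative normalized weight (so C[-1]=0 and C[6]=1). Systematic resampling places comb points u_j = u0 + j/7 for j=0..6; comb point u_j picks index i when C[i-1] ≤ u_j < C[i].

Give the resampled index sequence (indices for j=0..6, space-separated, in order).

1 1 1 2 3 5 6

C = [0, 7/17, 9/17, 12/17, 12/17, 14/17, 1]
j=0: u_0=1/15 ∈ [0, 7/17) → index 1
j=1: u_1=22/105 ∈ [0, 7/17) → index 1
j=2: u_2=37/105 ∈ [0, 7/17) → index 1
j=3: u_3=52/105 ∈ [7/17, 9/17) → index 2
j=4: u_4=67/105 ∈ [9/17, 12/17) → index 3
j=5: u_5=82/105 ∈ [12/17, 14/17) → index 5
j=6: u_6=97/105 ∈ [14/17, 1) → index 6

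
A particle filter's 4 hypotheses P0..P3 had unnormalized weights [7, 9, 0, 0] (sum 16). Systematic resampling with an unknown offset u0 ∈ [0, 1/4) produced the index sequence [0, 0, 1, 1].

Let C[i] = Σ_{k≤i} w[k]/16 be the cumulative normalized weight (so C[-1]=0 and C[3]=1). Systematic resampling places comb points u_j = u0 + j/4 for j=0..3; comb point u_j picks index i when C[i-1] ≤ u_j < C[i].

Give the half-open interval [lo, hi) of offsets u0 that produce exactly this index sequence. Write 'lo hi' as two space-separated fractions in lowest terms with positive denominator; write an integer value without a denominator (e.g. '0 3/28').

0 3/16

C = [7/16, 1, 1, 1]
j=0 picked index 0: u0 ∈ [0, 7/16)
j=1 picked index 0: u0 ∈ [-1/4, 3/16)
j=2 picked index 1: u0 ∈ [-1/16, 1/2)
j=3 picked index 1: u0 ∈ [-5/16, 1/4)
intersection: [0, 3/16)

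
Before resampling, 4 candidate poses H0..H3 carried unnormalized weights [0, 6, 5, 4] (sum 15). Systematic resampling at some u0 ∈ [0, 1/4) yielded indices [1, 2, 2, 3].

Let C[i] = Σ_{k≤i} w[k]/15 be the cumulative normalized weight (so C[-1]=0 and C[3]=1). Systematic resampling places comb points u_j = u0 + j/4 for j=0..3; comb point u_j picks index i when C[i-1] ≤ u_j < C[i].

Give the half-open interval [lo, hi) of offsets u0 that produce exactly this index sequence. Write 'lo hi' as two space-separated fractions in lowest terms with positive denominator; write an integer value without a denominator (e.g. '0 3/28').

3/20 7/30

C = [0, 2/5, 11/15, 1]
j=0 picked index 1: u0 ∈ [0, 2/5)
j=1 picked index 2: u0 ∈ [3/20, 29/60)
j=2 picked index 2: u0 ∈ [-1/10, 7/30)
j=3 picked index 3: u0 ∈ [-1/60, 1/4)
intersection: [3/20, 7/30)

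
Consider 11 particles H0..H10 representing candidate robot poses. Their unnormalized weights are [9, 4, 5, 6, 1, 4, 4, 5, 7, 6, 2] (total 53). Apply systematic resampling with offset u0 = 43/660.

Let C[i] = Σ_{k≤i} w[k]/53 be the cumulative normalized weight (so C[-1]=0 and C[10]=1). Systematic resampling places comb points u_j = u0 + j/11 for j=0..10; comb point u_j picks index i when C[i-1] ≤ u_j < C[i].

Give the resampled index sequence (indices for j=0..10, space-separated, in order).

0 0 2 2 3 5 6 7 8 9 10

C = [9/53, 13/53, 18/53, 24/53, 25/53, 29/53, 33/53, 38/53, 45/53, 51/53, 1]
j=0: u_0=43/660 ∈ [0, 9/53) → index 0
j=1: u_1=103/660 ∈ [0, 9/53) → index 0
j=2: u_2=163/660 ∈ [13/53, 18/53) → index 2
j=3: u_3=223/660 ∈ [13/53, 18/53) → index 2
j=4: u_4=283/660 ∈ [18/53, 24/53) → index 3
j=5: u_5=343/660 ∈ [25/53, 29/53) → index 5
j=6: u_6=403/660 ∈ [29/53, 33/53) → index 6
j=7: u_7=463/660 ∈ [33/53, 38/53) → index 7
j=8: u_8=523/660 ∈ [38/53, 45/53) → index 8
j=9: u_9=53/60 ∈ [45/53, 51/53) → index 9
j=10: u_10=643/660 ∈ [51/53, 1) → index 10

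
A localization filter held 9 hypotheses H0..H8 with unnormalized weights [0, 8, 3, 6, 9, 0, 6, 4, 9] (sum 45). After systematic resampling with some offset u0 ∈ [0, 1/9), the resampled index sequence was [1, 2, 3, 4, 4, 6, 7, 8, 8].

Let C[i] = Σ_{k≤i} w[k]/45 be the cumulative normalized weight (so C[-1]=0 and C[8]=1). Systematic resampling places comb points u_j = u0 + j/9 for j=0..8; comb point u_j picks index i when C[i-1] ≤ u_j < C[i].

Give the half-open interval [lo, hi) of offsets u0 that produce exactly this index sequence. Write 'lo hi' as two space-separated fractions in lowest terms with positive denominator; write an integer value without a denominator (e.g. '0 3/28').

1/15 1/9

C = [0, 8/45, 11/45, 17/45, 26/45, 26/45, 32/45, 4/5, 1]
j=0 picked index 1: u0 ∈ [0, 8/45)
j=1 picked index 2: u0 ∈ [1/15, 2/15)
j=2 picked index 3: u0 ∈ [1/45, 7/45)
j=3 picked index 4: u0 ∈ [2/45, 11/45)
j=4 picked index 4: u0 ∈ [-1/15, 2/15)
j=5 picked index 6: u0 ∈ [1/45, 7/45)
j=6 picked index 7: u0 ∈ [2/45, 2/15)
j=7 picked index 8: u0 ∈ [1/45, 2/9)
j=8 picked index 8: u0 ∈ [-4/45, 1/9)
intersection: [1/15, 1/9)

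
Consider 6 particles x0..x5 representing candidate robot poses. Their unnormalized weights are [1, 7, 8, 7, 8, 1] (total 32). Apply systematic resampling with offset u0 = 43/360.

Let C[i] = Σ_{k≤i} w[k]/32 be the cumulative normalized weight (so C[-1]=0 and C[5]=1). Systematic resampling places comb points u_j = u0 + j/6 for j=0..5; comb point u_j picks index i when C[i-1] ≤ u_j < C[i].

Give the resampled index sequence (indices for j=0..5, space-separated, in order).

C = [1/32, 1/4, 1/2, 23/32, 31/32, 1]
j=0: u_0=43/360 ∈ [1/32, 1/4) → index 1
j=1: u_1=103/360 ∈ [1/4, 1/2) → index 2
j=2: u_2=163/360 ∈ [1/4, 1/2) → index 2
j=3: u_3=223/360 ∈ [1/2, 23/32) → index 3
j=4: u_4=283/360 ∈ [23/32, 31/32) → index 4
j=5: u_5=343/360 ∈ [23/32, 31/32) → index 4

1 2 2 3 4 4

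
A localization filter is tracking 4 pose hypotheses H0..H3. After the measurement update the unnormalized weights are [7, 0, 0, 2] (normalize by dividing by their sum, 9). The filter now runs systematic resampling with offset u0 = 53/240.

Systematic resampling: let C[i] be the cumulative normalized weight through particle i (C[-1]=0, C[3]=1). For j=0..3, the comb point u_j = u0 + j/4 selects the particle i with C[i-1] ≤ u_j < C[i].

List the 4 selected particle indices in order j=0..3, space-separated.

0 0 0 3

C = [7/9, 7/9, 7/9, 1]
j=0: u_0=53/240 ∈ [0, 7/9) → index 0
j=1: u_1=113/240 ∈ [0, 7/9) → index 0
j=2: u_2=173/240 ∈ [0, 7/9) → index 0
j=3: u_3=233/240 ∈ [7/9, 1) → index 3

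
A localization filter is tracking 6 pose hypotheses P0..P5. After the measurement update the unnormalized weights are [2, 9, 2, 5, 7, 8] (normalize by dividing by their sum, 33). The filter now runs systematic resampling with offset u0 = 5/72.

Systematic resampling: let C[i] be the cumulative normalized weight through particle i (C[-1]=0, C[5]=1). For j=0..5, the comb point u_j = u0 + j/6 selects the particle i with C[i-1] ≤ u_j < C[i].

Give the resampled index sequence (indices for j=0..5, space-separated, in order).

C = [2/33, 1/3, 13/33, 6/11, 25/33, 1]
j=0: u_0=5/72 ∈ [2/33, 1/3) → index 1
j=1: u_1=17/72 ∈ [2/33, 1/3) → index 1
j=2: u_2=29/72 ∈ [13/33, 6/11) → index 3
j=3: u_3=41/72 ∈ [6/11, 25/33) → index 4
j=4: u_4=53/72 ∈ [6/11, 25/33) → index 4
j=5: u_5=65/72 ∈ [25/33, 1) → index 5

1 1 3 4 4 5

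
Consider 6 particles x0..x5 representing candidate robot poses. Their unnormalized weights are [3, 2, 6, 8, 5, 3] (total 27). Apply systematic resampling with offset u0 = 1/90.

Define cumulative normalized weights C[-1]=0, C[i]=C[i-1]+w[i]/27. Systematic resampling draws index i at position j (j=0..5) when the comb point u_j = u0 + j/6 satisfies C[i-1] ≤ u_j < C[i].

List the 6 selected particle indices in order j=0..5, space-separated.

C = [1/9, 5/27, 11/27, 19/27, 8/9, 1]
j=0: u_0=1/90 ∈ [0, 1/9) → index 0
j=1: u_1=8/45 ∈ [1/9, 5/27) → index 1
j=2: u_2=31/90 ∈ [5/27, 11/27) → index 2
j=3: u_3=23/45 ∈ [11/27, 19/27) → index 3
j=4: u_4=61/90 ∈ [11/27, 19/27) → index 3
j=5: u_5=38/45 ∈ [19/27, 8/9) → index 4

0 1 2 3 3 4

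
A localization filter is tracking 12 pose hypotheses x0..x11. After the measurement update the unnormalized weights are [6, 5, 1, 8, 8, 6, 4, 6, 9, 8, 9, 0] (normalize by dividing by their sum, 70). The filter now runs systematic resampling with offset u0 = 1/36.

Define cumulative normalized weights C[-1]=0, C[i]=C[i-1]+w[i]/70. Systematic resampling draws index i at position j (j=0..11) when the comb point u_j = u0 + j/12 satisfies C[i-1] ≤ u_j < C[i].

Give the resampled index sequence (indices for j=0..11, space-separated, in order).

C = [3/35, 11/70, 6/35, 2/7, 2/5, 17/35, 19/35, 22/35, 53/70, 61/70, 1, 1]
j=0: u_0=1/36 ∈ [0, 3/35) → index 0
j=1: u_1=1/9 ∈ [3/35, 11/70) → index 1
j=2: u_2=7/36 ∈ [6/35, 2/7) → index 3
j=3: u_3=5/18 ∈ [6/35, 2/7) → index 3
j=4: u_4=13/36 ∈ [2/7, 2/5) → index 4
j=5: u_5=4/9 ∈ [2/5, 17/35) → index 5
j=6: u_6=19/36 ∈ [17/35, 19/35) → index 6
j=7: u_7=11/18 ∈ [19/35, 22/35) → index 7
j=8: u_8=25/36 ∈ [22/35, 53/70) → index 8
j=9: u_9=7/9 ∈ [53/70, 61/70) → index 9
j=10: u_10=31/36 ∈ [53/70, 61/70) → index 9
j=11: u_11=17/18 ∈ [61/70, 1) → index 10

0 1 3 3 4 5 6 7 8 9 9 10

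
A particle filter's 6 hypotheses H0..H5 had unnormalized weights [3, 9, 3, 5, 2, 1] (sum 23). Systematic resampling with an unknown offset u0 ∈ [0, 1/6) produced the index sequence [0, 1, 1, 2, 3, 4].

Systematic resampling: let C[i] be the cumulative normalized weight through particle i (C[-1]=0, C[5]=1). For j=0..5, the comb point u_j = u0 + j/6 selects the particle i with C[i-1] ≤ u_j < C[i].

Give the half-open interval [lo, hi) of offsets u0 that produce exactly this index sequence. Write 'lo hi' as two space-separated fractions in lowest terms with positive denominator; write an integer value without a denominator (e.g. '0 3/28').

5/138 17/138

C = [3/23, 12/23, 15/23, 20/23, 22/23, 1]
j=0 picked index 0: u0 ∈ [0, 3/23)
j=1 picked index 1: u0 ∈ [-5/138, 49/138)
j=2 picked index 1: u0 ∈ [-14/69, 13/69)
j=3 picked index 2: u0 ∈ [1/46, 7/46)
j=4 picked index 3: u0 ∈ [-1/69, 14/69)
j=5 picked index 4: u0 ∈ [5/138, 17/138)
intersection: [5/138, 17/138)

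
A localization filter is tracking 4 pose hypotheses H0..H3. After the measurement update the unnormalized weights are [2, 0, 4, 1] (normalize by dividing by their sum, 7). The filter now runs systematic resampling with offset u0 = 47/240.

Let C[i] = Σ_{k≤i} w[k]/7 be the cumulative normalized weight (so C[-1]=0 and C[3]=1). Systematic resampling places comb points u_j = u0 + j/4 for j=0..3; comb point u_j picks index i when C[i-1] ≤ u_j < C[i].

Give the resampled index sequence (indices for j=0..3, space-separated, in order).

C = [2/7, 2/7, 6/7, 1]
j=0: u_0=47/240 ∈ [0, 2/7) → index 0
j=1: u_1=107/240 ∈ [2/7, 6/7) → index 2
j=2: u_2=167/240 ∈ [2/7, 6/7) → index 2
j=3: u_3=227/240 ∈ [6/7, 1) → index 3

0 2 2 3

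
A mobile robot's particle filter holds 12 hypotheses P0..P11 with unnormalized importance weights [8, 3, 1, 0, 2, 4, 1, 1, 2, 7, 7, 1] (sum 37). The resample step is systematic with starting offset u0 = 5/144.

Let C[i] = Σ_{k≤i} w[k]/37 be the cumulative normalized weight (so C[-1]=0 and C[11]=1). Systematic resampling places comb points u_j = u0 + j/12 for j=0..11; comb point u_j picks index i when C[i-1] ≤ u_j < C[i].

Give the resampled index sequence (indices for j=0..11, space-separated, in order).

0 0 0 1 4 5 7 9 9 10 10 10

C = [8/37, 11/37, 12/37, 12/37, 14/37, 18/37, 19/37, 20/37, 22/37, 29/37, 36/37, 1]
j=0: u_0=5/144 ∈ [0, 8/37) → index 0
j=1: u_1=17/144 ∈ [0, 8/37) → index 0
j=2: u_2=29/144 ∈ [0, 8/37) → index 0
j=3: u_3=41/144 ∈ [8/37, 11/37) → index 1
j=4: u_4=53/144 ∈ [12/37, 14/37) → index 4
j=5: u_5=65/144 ∈ [14/37, 18/37) → index 5
j=6: u_6=77/144 ∈ [19/37, 20/37) → index 7
j=7: u_7=89/144 ∈ [22/37, 29/37) → index 9
j=8: u_8=101/144 ∈ [22/37, 29/37) → index 9
j=9: u_9=113/144 ∈ [29/37, 36/37) → index 10
j=10: u_10=125/144 ∈ [29/37, 36/37) → index 10
j=11: u_11=137/144 ∈ [29/37, 36/37) → index 10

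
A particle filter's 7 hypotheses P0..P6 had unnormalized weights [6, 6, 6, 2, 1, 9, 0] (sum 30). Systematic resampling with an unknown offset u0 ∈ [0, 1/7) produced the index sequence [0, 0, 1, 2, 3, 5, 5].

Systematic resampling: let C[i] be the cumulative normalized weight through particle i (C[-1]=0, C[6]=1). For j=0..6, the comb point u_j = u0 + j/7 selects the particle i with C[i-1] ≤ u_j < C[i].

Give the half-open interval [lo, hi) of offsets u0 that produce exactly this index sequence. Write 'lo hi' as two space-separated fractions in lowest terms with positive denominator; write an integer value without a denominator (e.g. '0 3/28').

1/35 2/35

C = [1/5, 2/5, 3/5, 2/3, 7/10, 1, 1]
j=0 picked index 0: u0 ∈ [0, 1/5)
j=1 picked index 0: u0 ∈ [-1/7, 2/35)
j=2 picked index 1: u0 ∈ [-3/35, 4/35)
j=3 picked index 2: u0 ∈ [-1/35, 6/35)
j=4 picked index 3: u0 ∈ [1/35, 2/21)
j=5 picked index 5: u0 ∈ [-1/70, 2/7)
j=6 picked index 5: u0 ∈ [-11/70, 1/7)
intersection: [1/35, 2/35)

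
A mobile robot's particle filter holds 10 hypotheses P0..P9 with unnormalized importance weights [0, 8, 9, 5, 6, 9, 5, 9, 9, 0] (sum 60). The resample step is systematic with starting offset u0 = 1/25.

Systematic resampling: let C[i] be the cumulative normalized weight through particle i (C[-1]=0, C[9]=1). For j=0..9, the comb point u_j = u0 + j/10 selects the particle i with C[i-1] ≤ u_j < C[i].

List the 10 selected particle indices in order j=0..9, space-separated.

C = [0, 2/15, 17/60, 11/30, 7/15, 37/60, 7/10, 17/20, 1, 1]
j=0: u_0=1/25 ∈ [0, 2/15) → index 1
j=1: u_1=7/50 ∈ [2/15, 17/60) → index 2
j=2: u_2=6/25 ∈ [2/15, 17/60) → index 2
j=3: u_3=17/50 ∈ [17/60, 11/30) → index 3
j=4: u_4=11/25 ∈ [11/30, 7/15) → index 4
j=5: u_5=27/50 ∈ [7/15, 37/60) → index 5
j=6: u_6=16/25 ∈ [37/60, 7/10) → index 6
j=7: u_7=37/50 ∈ [7/10, 17/20) → index 7
j=8: u_8=21/25 ∈ [7/10, 17/20) → index 7
j=9: u_9=47/50 ∈ [17/20, 1) → index 8

1 2 2 3 4 5 6 7 7 8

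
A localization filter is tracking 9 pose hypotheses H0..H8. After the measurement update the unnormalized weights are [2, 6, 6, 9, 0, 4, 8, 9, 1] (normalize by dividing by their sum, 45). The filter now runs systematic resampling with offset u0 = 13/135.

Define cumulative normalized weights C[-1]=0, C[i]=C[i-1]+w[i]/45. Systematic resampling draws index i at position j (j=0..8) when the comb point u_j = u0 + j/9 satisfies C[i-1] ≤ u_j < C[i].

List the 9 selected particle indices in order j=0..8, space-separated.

C = [2/45, 8/45, 14/45, 23/45, 23/45, 3/5, 7/9, 44/45, 1]
j=0: u_0=13/135 ∈ [2/45, 8/45) → index 1
j=1: u_1=28/135 ∈ [8/45, 14/45) → index 2
j=2: u_2=43/135 ∈ [14/45, 23/45) → index 3
j=3: u_3=58/135 ∈ [14/45, 23/45) → index 3
j=4: u_4=73/135 ∈ [23/45, 3/5) → index 5
j=5: u_5=88/135 ∈ [3/5, 7/9) → index 6
j=6: u_6=103/135 ∈ [3/5, 7/9) → index 6
j=7: u_7=118/135 ∈ [7/9, 44/45) → index 7
j=8: u_8=133/135 ∈ [44/45, 1) → index 8

1 2 3 3 5 6 6 7 8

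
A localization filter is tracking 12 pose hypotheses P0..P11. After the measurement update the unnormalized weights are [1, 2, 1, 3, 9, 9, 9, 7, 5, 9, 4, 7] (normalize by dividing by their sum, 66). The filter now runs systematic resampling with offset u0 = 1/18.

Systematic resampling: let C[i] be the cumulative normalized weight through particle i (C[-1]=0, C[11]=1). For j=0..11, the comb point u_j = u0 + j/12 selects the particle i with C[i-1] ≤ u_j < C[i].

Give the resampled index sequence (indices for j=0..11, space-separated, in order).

C = [1/66, 1/22, 2/33, 7/66, 8/33, 25/66, 17/33, 41/66, 23/33, 5/6, 59/66, 1]
j=0: u_0=1/18 ∈ [1/22, 2/33) → index 2
j=1: u_1=5/36 ∈ [7/66, 8/33) → index 4
j=2: u_2=2/9 ∈ [7/66, 8/33) → index 4
j=3: u_3=11/36 ∈ [8/33, 25/66) → index 5
j=4: u_4=7/18 ∈ [25/66, 17/33) → index 6
j=5: u_5=17/36 ∈ [25/66, 17/33) → index 6
j=6: u_6=5/9 ∈ [17/33, 41/66) → index 7
j=7: u_7=23/36 ∈ [41/66, 23/33) → index 8
j=8: u_8=13/18 ∈ [23/33, 5/6) → index 9
j=9: u_9=29/36 ∈ [23/33, 5/6) → index 9
j=10: u_10=8/9 ∈ [5/6, 59/66) → index 10
j=11: u_11=35/36 ∈ [59/66, 1) → index 11

2 4 4 5 6 6 7 8 9 9 10 11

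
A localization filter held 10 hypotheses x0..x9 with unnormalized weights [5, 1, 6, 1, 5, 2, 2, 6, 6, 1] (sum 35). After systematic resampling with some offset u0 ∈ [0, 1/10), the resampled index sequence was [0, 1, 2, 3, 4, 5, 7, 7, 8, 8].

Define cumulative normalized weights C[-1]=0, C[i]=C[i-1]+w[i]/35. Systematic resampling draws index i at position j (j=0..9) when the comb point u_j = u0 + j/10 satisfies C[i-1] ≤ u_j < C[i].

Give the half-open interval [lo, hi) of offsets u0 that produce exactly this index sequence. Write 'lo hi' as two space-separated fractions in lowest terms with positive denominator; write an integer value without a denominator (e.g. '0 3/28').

3/70 1/14

C = [1/7, 6/35, 12/35, 13/35, 18/35, 4/7, 22/35, 4/5, 34/35, 1]
j=0 picked index 0: u0 ∈ [0, 1/7)
j=1 picked index 1: u0 ∈ [3/70, 1/14)
j=2 picked index 2: u0 ∈ [-1/35, 1/7)
j=3 picked index 3: u0 ∈ [3/70, 1/14)
j=4 picked index 4: u0 ∈ [-1/35, 4/35)
j=5 picked index 5: u0 ∈ [1/70, 1/14)
j=6 picked index 7: u0 ∈ [1/35, 1/5)
j=7 picked index 7: u0 ∈ [-1/14, 1/10)
j=8 picked index 8: u0 ∈ [0, 6/35)
j=9 picked index 8: u0 ∈ [-1/10, 1/14)
intersection: [3/70, 1/14)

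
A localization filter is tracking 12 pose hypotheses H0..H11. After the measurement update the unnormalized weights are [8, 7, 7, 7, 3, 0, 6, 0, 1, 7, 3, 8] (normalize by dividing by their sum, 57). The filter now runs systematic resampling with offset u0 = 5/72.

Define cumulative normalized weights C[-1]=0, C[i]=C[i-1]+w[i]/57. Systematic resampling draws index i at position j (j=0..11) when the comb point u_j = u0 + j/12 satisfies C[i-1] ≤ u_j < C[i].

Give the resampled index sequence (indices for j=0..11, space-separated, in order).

0 1 1 2 3 3 6 6 9 10 11 11

C = [8/57, 5/19, 22/57, 29/57, 32/57, 32/57, 2/3, 2/3, 13/19, 46/57, 49/57, 1]
j=0: u_0=5/72 ∈ [0, 8/57) → index 0
j=1: u_1=11/72 ∈ [8/57, 5/19) → index 1
j=2: u_2=17/72 ∈ [8/57, 5/19) → index 1
j=3: u_3=23/72 ∈ [5/19, 22/57) → index 2
j=4: u_4=29/72 ∈ [22/57, 29/57) → index 3
j=5: u_5=35/72 ∈ [22/57, 29/57) → index 3
j=6: u_6=41/72 ∈ [32/57, 2/3) → index 6
j=7: u_7=47/72 ∈ [32/57, 2/3) → index 6
j=8: u_8=53/72 ∈ [13/19, 46/57) → index 9
j=9: u_9=59/72 ∈ [46/57, 49/57) → index 10
j=10: u_10=65/72 ∈ [49/57, 1) → index 11
j=11: u_11=71/72 ∈ [49/57, 1) → index 11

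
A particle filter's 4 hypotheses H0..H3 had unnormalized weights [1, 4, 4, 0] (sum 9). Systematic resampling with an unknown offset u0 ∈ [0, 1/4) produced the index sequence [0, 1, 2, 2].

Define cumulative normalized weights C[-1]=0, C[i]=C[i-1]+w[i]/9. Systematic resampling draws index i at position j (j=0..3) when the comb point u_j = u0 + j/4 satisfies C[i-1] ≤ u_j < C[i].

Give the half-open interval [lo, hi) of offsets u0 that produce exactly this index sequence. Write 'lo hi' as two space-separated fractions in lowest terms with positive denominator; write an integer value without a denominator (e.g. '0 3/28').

C = [1/9, 5/9, 1, 1]
j=0 picked index 0: u0 ∈ [0, 1/9)
j=1 picked index 1: u0 ∈ [-5/36, 11/36)
j=2 picked index 2: u0 ∈ [1/18, 1/2)
j=3 picked index 2: u0 ∈ [-7/36, 1/4)
intersection: [1/18, 1/9)

1/18 1/9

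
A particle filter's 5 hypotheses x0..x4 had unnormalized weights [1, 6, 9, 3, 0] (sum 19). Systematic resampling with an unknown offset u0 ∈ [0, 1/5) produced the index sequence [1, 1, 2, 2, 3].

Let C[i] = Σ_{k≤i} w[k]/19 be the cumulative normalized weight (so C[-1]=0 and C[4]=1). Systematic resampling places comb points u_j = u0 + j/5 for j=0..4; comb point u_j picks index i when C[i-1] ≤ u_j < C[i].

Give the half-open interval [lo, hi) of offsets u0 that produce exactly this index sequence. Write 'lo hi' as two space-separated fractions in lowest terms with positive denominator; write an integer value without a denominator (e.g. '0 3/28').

1/19 16/95

C = [1/19, 7/19, 16/19, 1, 1]
j=0 picked index 1: u0 ∈ [1/19, 7/19)
j=1 picked index 1: u0 ∈ [-14/95, 16/95)
j=2 picked index 2: u0 ∈ [-3/95, 42/95)
j=3 picked index 2: u0 ∈ [-22/95, 23/95)
j=4 picked index 3: u0 ∈ [4/95, 1/5)
intersection: [1/19, 16/95)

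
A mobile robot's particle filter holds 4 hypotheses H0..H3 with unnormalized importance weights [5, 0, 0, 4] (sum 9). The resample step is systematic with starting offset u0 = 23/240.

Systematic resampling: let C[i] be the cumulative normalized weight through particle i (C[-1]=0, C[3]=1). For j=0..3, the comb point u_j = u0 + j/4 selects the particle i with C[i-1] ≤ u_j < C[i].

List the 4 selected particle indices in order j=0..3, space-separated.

C = [5/9, 5/9, 5/9, 1]
j=0: u_0=23/240 ∈ [0, 5/9) → index 0
j=1: u_1=83/240 ∈ [0, 5/9) → index 0
j=2: u_2=143/240 ∈ [5/9, 1) → index 3
j=3: u_3=203/240 ∈ [5/9, 1) → index 3

0 0 3 3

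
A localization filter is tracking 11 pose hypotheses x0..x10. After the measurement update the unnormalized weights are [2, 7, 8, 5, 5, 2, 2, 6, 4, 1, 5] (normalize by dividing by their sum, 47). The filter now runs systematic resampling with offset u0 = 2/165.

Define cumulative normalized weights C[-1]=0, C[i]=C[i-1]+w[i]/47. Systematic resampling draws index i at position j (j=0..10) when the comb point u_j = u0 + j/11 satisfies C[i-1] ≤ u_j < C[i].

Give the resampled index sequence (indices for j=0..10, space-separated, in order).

0 1 2 2 3 3 4 6 7 8 10

C = [2/47, 9/47, 17/47, 22/47, 27/47, 29/47, 31/47, 37/47, 41/47, 42/47, 1]
j=0: u_0=2/165 ∈ [0, 2/47) → index 0
j=1: u_1=17/165 ∈ [2/47, 9/47) → index 1
j=2: u_2=32/165 ∈ [9/47, 17/47) → index 2
j=3: u_3=47/165 ∈ [9/47, 17/47) → index 2
j=4: u_4=62/165 ∈ [17/47, 22/47) → index 3
j=5: u_5=7/15 ∈ [17/47, 22/47) → index 3
j=6: u_6=92/165 ∈ [22/47, 27/47) → index 4
j=7: u_7=107/165 ∈ [29/47, 31/47) → index 6
j=8: u_8=122/165 ∈ [31/47, 37/47) → index 7
j=9: u_9=137/165 ∈ [37/47, 41/47) → index 8
j=10: u_10=152/165 ∈ [42/47, 1) → index 10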